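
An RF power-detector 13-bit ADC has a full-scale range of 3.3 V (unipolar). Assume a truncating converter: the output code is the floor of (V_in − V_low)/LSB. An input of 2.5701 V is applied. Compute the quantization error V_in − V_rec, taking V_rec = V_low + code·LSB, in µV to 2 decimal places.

31.64 µV

One LSB is 3.3 V / 8192 = 402.83 µV.
Scaled input = 6380.0785 LSBs, so code = 6380.
V_rec = 0 + 6380·0.000402832 = 2.5700684 V.
Error = 2.5701 − 2.5700684 = 3.16406e-05 V = 31.64 µV.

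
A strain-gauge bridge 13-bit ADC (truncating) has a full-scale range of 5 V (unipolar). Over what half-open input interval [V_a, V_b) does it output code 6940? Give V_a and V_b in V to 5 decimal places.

[4.23584 V, 4.23645 V)

LSB = 5/2^13 = 0.610 mV.
V_a = V_low + 6940·LSB = 4.23584 V; V_b = V_low + 6941·LSB = 4.23645 V.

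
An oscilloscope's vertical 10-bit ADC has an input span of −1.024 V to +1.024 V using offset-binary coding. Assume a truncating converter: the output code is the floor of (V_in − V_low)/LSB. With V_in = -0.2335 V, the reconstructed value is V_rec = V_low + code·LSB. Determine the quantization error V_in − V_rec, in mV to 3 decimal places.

LSB = 2.048/2^10 = 2.000 mV.
Scaled input = 395.2500 LSBs, so code = 395.
Code 395 maps back to (−1.024) + 395×0.002 V = -0.234 V.
Difference: 0.0005 V → 0.500 mV.

0.500 mV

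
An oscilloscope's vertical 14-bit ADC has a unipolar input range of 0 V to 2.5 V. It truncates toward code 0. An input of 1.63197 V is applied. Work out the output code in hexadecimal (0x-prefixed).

LSB = 2.5 V / 16384 = 152.59 µV.
Input sits at 10695.279 steps above V_low.
Floor → code 10695.
In hexadecimal (0x-prefixed): 0x29C7.

code 0x29C7 (decimal 10695)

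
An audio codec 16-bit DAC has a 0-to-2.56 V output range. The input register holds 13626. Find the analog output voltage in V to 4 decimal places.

0.5323 V

LSB = 2.56 V / 2^16 = 39.06 µV.
V_out = 0 + 13626 × 3.90625e-05 V = 0.532266 V.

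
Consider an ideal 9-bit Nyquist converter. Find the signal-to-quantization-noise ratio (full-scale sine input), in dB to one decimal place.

SNR ≈ 6.02·N + 1.76 dB = 6.02·9 + 1.76 = 55.94 dB.

55.9 dB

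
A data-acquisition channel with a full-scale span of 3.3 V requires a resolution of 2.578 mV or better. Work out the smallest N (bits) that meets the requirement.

11 bits

Number of steps required ≥ 3.3 V / 2.578 mV = 1280.06.
Need 2^N ≥ 1280.06; 2^10 = 1024, 2^11 = 2048.
Minimum N = 11.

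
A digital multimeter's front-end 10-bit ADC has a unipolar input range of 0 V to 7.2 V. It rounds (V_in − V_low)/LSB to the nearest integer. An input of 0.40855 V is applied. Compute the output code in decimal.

code 58

LSB = 7.2 V / 1024 = 7.031 mV.
(0.40855 − 0) / 0.00703125 = 58.105 LSBs.
So the output code is 58.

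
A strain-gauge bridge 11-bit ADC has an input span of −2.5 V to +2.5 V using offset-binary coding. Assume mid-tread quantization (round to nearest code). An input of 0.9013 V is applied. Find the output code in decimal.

With 2048 levels over 5 V, one step is 2.441 mV.
(V_in − V_low)/LSB = (0.9013 − (−2.5)) / 0.00244141 = 1393.172.
So the output code is 1393.

code 1393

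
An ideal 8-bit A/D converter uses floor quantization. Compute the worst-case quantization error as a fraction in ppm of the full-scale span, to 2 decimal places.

3906.25 ppm

Truncating → worst-case error = 1 LSB = V_FS/2^8, so 1e+06/256 = 3906.25 ppm of full scale.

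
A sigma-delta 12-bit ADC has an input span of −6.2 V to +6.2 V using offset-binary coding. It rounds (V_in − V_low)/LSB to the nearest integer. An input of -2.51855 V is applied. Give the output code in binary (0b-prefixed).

With 4096 levels over 12.4 V, one step is 3.027 mV.
(V_in − V_low)/LSB = (-2.51855 − (−6.2)) / 0.00302734 = 1216.066.
Round → code 1216.
In binary (0b-prefixed): 0b10011000000.

code 0b10011000000 (decimal 1216)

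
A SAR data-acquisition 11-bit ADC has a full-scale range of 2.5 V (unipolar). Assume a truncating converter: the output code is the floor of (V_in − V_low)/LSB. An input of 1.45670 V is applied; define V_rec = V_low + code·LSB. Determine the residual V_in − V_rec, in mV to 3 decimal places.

Step size: 2.5 V ÷ 2^11 = 1.221 mV.
Scaled input = 1193.3286 LSBs, so code = 1193.
Code 1193 maps back to 0 + 1193×0.0012207 V = 1.4562988 V.
Difference: 0.000401172 V → 0.401 mV.

0.401 mV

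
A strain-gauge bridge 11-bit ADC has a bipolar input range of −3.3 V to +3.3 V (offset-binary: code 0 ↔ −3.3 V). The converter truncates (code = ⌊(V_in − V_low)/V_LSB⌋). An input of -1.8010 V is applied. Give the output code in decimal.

With 2048 levels over 6.6 V, one step is 3.223 mV.
Input sits at 465.144 steps above V_low.
⌊·⌋(465.144) = 465.

code 465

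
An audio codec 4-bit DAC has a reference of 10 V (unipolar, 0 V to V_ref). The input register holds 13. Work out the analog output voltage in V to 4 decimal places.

LSB = 10 V / 2^4 = 0.6250 V.
V_out = 0 + 13 × 0.625 V = 8.125 V.

8.1250 V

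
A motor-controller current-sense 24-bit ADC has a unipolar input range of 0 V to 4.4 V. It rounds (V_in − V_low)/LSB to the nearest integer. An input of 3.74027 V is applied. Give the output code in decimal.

With 16777216 levels over 4.4 V, one step is 0.26 µV.
(3.74027 − 0) / 2.6226e-07 = 14261663.111 LSBs.
Round → code 14261663.

code 14261663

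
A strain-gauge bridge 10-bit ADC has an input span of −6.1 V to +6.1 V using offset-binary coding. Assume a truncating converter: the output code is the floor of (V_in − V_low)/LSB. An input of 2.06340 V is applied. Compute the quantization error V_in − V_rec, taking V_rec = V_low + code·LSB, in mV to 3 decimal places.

2.267 mV

LSB = 12.2/2^10 = 11.914 mV.
(V_in − V_low)/LSB = (2.06340 − (−6.1))/0.0119141 = 685.1903 → code 685 (floor).
Reconstructed: 2.0611328 V.
Difference: 0.00226719 V → 2.267 mV.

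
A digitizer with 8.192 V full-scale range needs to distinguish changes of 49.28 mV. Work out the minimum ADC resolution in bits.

Number of steps required ≥ 8.192 V / 49.28 mV = 166.23.
Need 2^N ≥ 166.23; 2^7 = 128, 2^8 = 256.
Minimum N = 8.

8 bits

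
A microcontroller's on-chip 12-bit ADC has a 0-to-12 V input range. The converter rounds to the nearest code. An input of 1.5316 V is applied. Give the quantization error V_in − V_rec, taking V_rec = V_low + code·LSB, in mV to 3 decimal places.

One LSB is 12 V / 4096 = 2.930 mV.
(1.5316 − 0)/0.00292969 = 522.7861; round gives code 523.
Code 523 maps back to 0 + 523×0.00292969 V = 1.5322266 V.
Difference: -0.000626562 V → -0.627 mV.

-0.627 mV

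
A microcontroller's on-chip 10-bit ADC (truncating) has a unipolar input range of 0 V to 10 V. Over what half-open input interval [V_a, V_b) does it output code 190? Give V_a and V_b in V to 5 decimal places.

[1.85547 V, 1.86523 V)

LSB = 10/2^10 = 9.766 mV.
V_a = V_low + 190·LSB = 1.85547 V; V_b = V_low + 191·LSB = 1.86523 V.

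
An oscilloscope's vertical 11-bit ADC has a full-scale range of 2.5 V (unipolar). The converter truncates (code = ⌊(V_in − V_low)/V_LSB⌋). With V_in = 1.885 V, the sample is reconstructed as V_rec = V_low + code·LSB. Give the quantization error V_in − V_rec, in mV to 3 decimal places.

0.234 mV

Step size: 2.5 V ÷ 2^11 = 1.221 mV.
(V_in − V_low)/LSB = (1.885 − 0)/0.0012207 = 1544.1920 → code 1544 (floor).
V_rec = 0 + 1544·0.0012207 = 1.8847656 V.
V_in − V_rec = 0.000234375 V = 0.234 mV.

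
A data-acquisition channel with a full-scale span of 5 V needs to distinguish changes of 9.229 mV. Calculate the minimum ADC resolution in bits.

Number of steps required ≥ 5 V / 9.229 mV = 541.77.
Need 2^N ≥ 541.77; 2^9 = 512, 2^10 = 1024.
Minimum N = 10.

10 bits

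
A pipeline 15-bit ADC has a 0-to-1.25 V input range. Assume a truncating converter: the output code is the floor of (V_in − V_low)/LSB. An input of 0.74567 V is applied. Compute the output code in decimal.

code 19547

With 32768 levels over 1.25 V, one step is 38.15 µV.
(V_in − V_low)/LSB = (0.74567 − 0) / 3.8147e-05 = 19547.292.
⌊·⌋(19547.292) = 19547.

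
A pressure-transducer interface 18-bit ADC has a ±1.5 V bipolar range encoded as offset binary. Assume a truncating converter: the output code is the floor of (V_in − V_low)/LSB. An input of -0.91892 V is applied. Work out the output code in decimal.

With 262144 levels over 3 V, one step is 11.44 µV.
(-0.91892 − (−1.5)) / 1.14441e-05 = 50775.545 LSBs.
So the output code is 50775.

code 50775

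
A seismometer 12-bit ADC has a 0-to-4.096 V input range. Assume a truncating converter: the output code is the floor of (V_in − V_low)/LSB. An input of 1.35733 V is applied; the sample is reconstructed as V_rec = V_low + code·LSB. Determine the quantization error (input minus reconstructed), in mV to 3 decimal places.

0.330 mV

One LSB is 4.096 V / 4096 = 1.000 mV.
(V_in − V_low)/LSB = (1.35733 − 0)/0.001 = 1357.3300 → code 1357 (floor).
Code 1357 maps back to 0 + 1357×0.001 V = 1.357 V.
V_in − V_rec = 0.00033 V = 0.330 mV.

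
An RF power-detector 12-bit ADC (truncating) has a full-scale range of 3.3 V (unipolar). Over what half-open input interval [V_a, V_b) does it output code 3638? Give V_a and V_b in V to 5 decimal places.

[2.93101 V, 2.93181 V)

LSB = 3.3/2^12 = 0.806 mV.
V_a = V_low + 3638·LSB = 2.93101 V; V_b = V_low + 3639·LSB = 2.93181 V.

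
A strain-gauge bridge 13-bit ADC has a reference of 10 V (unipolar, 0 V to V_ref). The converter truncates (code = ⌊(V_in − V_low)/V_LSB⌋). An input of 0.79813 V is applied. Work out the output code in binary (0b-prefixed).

code 0b1010001101 (decimal 653)

LSB = 10 V / 8192 = 1.221 mV.
Input sits at 653.828 steps above V_low.
Floor → code 653.
In binary (0b-prefixed): 0b1010001101.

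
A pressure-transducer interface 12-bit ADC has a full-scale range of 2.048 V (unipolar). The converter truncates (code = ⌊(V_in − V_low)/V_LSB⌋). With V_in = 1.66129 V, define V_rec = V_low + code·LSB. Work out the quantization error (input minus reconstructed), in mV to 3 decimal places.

Step size: 2.048 V ÷ 2^12 = 0.500 mV.
(V_in − V_low)/LSB = (1.66129 − 0)/0.0005 = 3322.5800 → code 3322 (floor).
V_rec = 0 + 3322·0.0005 = 1.661 V.
V_in − V_rec = 0.00029 V = 0.290 mV.

0.290 mV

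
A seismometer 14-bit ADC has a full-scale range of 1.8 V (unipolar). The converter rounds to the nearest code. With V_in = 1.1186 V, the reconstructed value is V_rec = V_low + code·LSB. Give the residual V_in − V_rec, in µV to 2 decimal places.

One LSB is 1.8 V / 16384 = 109.86 µV.
(V_in − V_low)/LSB = (1.1186 − 0)/0.000109863 = 10181.7458 → code 10182 (round).
V_rec = 0 + 10182·0.000109863 = 1.1186279 V.
Difference: -2.79297e-05 V → -27.93 µV.

-27.93 µV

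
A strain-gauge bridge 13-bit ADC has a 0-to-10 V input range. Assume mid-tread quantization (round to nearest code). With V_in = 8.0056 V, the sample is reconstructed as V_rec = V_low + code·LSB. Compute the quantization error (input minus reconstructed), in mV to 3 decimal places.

0.229 mV

Step size: 10 V ÷ 2^13 = 1.221 mV.
(8.0056 − 0)/0.0012207 = 6558.1875; round gives code 6558.
Reconstructed: 8.0053711 V.
Difference: 0.000228906 V → 0.229 mV.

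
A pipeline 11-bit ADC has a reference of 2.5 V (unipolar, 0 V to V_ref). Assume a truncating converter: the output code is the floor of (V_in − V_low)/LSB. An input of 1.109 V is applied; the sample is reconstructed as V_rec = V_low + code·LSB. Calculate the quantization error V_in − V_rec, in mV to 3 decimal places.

LSB = 2.5/2^11 = 1.221 mV.
(1.109 − 0)/0.0012207 = 908.4928; ⌊·⌋ gives code 908.
Code 908 maps back to 0 + 908×0.0012207 V = 1.1083984 V.
Difference: 0.000601562 V → 0.602 mV.

0.602 mV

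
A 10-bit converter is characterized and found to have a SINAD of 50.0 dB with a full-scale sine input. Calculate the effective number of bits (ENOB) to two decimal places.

ENOB = (SINAD − 1.76) / 6.02 = (50.0 − 1.76)/6.02 = 8.013.

8.01 bits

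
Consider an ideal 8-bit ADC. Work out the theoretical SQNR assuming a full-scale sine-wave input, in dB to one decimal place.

49.9 dB

SNR ≈ 6.02·N + 1.76 dB = 6.02·8 + 1.76 = 49.92 dB.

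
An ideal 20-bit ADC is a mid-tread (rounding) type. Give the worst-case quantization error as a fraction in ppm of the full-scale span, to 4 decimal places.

0.4768 ppm

Rounding → worst-case error = ½ LSB = V_FS/2^21, so 1e+06/2097152 = 0.476837 ppm of full scale.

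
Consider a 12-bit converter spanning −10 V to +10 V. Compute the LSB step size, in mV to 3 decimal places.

4.883 mV

Full-scale span = 20 V.
LSB = 20 / 2^12 = 20 / 4096 = 0.00488281 V = 4.883 mV.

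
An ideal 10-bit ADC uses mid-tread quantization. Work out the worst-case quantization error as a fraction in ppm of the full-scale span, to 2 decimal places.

488.28 ppm

Rounding → worst-case error = ½ LSB = V_FS/2^11, so 1e+06/2048 = 488.281 ppm of full scale.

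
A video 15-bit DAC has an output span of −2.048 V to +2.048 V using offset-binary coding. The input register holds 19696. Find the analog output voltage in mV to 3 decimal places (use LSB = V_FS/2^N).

414.000 mV

LSB = 4.096 V / 2^15 = 125.00 µV.
V_out = (−2.048) + 19696 × 0.000125 V = 0.414 V.
= 414.000 mV.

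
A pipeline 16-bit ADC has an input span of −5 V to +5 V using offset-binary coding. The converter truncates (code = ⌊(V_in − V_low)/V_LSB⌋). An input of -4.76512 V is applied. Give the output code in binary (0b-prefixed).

code 0b11000000011 (decimal 1539)

LSB = 10 V / 65536 = 152.59 µV.
(V_in − V_low)/LSB = (-4.76512 − (−5)) / 0.000152588 = 1539.310.
⌊·⌋(1539.310) = 1539.
In binary (0b-prefixed): 0b11000000011.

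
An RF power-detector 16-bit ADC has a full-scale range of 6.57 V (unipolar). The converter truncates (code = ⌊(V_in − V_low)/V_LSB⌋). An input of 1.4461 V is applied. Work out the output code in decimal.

code 14424

LSB = 6.57 V / 65536 = 100.25 µV.
(1.4461 − 0) / 0.00010025 = 14424.903 LSBs.
So the output code is 14424.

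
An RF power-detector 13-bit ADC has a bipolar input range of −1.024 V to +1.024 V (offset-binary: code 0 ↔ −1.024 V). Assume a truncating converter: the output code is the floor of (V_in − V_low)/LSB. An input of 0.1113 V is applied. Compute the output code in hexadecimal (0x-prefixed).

code 0x11BD (decimal 4541)

LSB = 2.048 V / 8192 = 250.00 µV.
Input sits at 4541.200 steps above V_low.
Floor → code 4541.
In hexadecimal (0x-prefixed): 0x11BD.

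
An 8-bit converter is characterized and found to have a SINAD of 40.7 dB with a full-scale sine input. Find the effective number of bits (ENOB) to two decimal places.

ENOB = (SINAD − 1.76) / 6.02 = (40.7 − 1.76)/6.02 = 6.468.

6.47 bits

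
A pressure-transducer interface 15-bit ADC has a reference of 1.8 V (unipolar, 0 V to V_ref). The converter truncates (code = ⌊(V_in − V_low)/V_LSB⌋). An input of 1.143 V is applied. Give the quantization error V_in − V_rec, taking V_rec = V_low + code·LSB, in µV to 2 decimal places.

Step size: 1.8 V ÷ 2^15 = 54.93 µV.
Scaled input = 20807.6800 LSBs, so code = 20807.
Reconstructed: 1.1429626 V.
Error = 1.143 − 1.1429626 = 3.73535e-05 V = 37.35 µV.

37.35 µV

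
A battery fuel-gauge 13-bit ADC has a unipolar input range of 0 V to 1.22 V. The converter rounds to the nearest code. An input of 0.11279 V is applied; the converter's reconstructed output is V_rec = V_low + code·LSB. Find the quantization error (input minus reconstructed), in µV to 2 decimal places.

53.18 µV

Step size: 1.22 V ÷ 2^13 = 148.93 µV.
Scaled input = 757.3571 LSBs, so code = 757.
Reconstructed: 0.11273682 V.
Difference: 5.31836e-05 V → 53.18 µV.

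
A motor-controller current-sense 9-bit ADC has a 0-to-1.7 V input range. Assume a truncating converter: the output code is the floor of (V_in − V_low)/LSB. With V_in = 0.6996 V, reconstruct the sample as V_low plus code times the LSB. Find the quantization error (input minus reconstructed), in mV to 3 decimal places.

2.334 mV

Step size: 1.7 V ÷ 2^9 = 3.320 mV.
Scaled input = 210.7031 LSBs, so code = 210.
V_rec = 0 + 210·0.00332031 = 0.69726562 V.
Difference: 0.00233438 V → 2.334 mV.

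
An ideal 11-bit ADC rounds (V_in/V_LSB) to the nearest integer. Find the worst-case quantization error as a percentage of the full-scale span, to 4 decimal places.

Rounding → worst-case error = ½ LSB = V_FS/2^12, so 100/4096 = 0.0244141 % of full scale.

0.0244 %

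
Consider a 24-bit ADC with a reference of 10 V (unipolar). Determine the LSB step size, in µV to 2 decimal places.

0.60 µV

Full-scale span = 10 V.
LSB = 10 / 2^24 = 10 / 16777216 = 5.96046e-07 V = 0.60 µV.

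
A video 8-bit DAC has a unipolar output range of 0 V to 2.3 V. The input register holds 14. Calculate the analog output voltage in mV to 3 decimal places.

LSB = 2.3 V / 2^8 = 8.984 mV.
V_out = 0 + 14 × 0.00898437 V = 0.125781 V.
= 125.781 mV.

125.781 mV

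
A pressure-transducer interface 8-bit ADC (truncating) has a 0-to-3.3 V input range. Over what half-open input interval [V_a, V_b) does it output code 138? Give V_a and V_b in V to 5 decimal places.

[1.77891 V, 1.79180 V)

LSB = 3.3/2^8 = 12.891 mV.
V_a = V_low + 138·LSB = 1.77891 V; V_b = V_low + 139·LSB = 1.7918 V.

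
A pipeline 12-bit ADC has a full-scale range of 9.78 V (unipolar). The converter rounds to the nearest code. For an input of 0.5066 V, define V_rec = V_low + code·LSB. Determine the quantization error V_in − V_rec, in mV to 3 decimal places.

One LSB is 9.78 V / 4096 = 2.388 mV.
(0.5066 − 0)/0.0023877 = 212.1711; round gives code 212.
V_rec = 0 + 212·0.0023877 = 0.50619141 V.
V_in − V_rec = 0.000408594 V = 0.409 mV.

0.409 mV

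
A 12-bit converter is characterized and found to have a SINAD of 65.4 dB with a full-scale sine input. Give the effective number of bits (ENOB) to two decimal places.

ENOB = (SINAD − 1.76) / 6.02 = (65.4 − 1.76)/6.02 = 10.571.

10.57 bits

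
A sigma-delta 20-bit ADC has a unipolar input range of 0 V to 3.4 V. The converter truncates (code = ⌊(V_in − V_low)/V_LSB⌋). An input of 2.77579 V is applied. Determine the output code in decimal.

Full-scale span = 3.4 V; LSB = 3.4/2^20 = 3.24 µV.
(V_in − V_low)/LSB = (2.77579 − 0) / 3.24249e-06 = 856066.699.
So the output code is 856066.

code 856066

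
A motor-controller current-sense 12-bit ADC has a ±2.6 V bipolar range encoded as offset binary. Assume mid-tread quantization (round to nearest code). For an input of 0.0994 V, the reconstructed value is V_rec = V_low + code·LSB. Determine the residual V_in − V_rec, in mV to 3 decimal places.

0.377 mV

One LSB is 5.2 V / 4096 = 1.270 mV.
(V_in − V_low)/LSB = (0.0994 − (−2.6))/0.00126953 = 2126.2966 → code 2126 (round).
Code 2126 maps back to (−2.6) + 2126×0.00126953 V = 0.099023438 V.
Difference: 0.000376562 V → 0.377 mV.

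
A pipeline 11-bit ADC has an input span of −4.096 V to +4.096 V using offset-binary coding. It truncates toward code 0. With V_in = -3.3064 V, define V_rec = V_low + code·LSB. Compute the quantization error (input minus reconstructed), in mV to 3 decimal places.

LSB = 8.192/2^11 = 4.000 mV.
(V_in − V_low)/LSB = (-3.3064 − (−4.096))/0.004 = 197.4000 → code 197 (floor).
V_rec = (−4.096) + 197·0.004 = -3.308 V.
V_in − V_rec = 0.0016 V = 1.600 mV.

1.600 mV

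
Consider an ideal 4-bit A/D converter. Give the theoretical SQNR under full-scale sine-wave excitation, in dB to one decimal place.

SNR ≈ 6.02·N + 1.76 dB = 6.02·4 + 1.76 = 25.84 dB.

25.8 dB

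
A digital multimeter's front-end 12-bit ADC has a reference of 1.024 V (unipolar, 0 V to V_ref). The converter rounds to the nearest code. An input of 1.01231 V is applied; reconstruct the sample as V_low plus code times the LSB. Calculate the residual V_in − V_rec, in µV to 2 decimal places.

One LSB is 1.024 V / 4096 = 250.00 µV.
Scaled input = 4049.2400 LSBs, so code = 4049.
Reconstructed: 1.01225 V.
Error = 1.01231 − 1.01225 = 6e-05 V = 60.00 µV.

60.00 µV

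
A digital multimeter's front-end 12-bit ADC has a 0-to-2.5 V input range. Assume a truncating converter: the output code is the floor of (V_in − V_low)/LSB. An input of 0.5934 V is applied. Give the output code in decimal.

code 972

LSB = 2.5 V / 4096 = 0.610 mV.
Input sits at 972.227 steps above V_low.
Floor → code 972.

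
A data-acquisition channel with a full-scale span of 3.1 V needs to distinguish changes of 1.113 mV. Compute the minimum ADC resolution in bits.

Number of steps required ≥ 3.1 V / 1.113 mV = 2785.27.
Need 2^N ≥ 2785.27; 2^11 = 2048, 2^12 = 4096.
Minimum N = 12.

12 bits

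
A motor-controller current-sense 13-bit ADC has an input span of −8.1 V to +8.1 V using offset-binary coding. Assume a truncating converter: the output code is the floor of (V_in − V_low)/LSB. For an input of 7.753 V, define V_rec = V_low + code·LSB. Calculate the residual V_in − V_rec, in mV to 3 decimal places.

LSB = 16.2/2^13 = 1.978 mV.
(V_in − V_low)/LSB = (7.753 − (−8.1))/0.00197754 = 8016.5294 → code 8016 (floor).
V_rec = (−8.1) + 8016·0.00197754 = 7.7519531 V.
Difference: 0.00104688 V → 1.047 mV.

1.047 mV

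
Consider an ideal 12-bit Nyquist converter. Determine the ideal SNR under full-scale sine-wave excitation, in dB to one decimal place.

74.0 dB

SNR ≈ 6.02·N + 1.76 dB = 6.02·12 + 1.76 = 74.00 dB.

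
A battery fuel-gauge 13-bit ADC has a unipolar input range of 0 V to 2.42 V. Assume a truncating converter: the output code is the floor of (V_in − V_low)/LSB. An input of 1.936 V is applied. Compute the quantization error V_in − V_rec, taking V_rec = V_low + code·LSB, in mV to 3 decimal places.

0.177 mV

Step size: 2.42 V ÷ 2^13 = 295.41 µV.
(V_in − V_low)/LSB = (1.936 − 0)/0.00029541 = 6553.6000 → code 6553 (floor).
Reconstructed: 1.9358228 V.
Difference: 0.000177246 V → 0.177 mV.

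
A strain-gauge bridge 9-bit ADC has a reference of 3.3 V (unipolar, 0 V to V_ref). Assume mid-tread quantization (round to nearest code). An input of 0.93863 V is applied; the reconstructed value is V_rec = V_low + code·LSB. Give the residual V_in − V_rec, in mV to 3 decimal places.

Step size: 3.3 V ÷ 2^9 = 6.445 mV.
(0.93863 − 0)/0.00644531 = 145.6299; round gives code 146.
V_rec = 0 + 146·0.00644531 = 0.94101563 V.
V_in − V_rec = -0.00238563 V = -2.386 mV.

-2.386 mV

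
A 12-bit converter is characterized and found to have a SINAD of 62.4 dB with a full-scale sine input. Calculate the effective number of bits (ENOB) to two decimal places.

ENOB = (SINAD − 1.76) / 6.02 = (62.4 − 1.76)/6.02 = 10.073.

10.07 bits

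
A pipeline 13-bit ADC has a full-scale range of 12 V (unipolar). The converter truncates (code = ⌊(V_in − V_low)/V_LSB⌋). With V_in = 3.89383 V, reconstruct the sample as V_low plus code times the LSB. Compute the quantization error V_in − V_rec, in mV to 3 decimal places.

Step size: 12 V ÷ 2^13 = 1.465 mV.
(3.89383 − 0)/0.00146484 = 2658.1879; ⌊·⌋ gives code 2658.
Reconstructed: 3.8935547 V.
Error = 3.89383 − 3.8935547 = 0.000275313 V = 0.275 mV.

0.275 mV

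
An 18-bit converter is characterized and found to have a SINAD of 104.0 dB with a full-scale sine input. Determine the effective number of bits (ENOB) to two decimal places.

ENOB = (SINAD − 1.76) / 6.02 = (104.0 − 1.76)/6.02 = 16.983.

16.98 bits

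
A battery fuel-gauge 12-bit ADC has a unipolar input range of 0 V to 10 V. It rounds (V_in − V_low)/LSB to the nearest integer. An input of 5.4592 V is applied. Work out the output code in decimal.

code 2236

LSB = 10 V / 4096 = 2.441 mV.
(5.4592 − 0) / 0.00244141 = 2236.088 LSBs.
Round → code 2236.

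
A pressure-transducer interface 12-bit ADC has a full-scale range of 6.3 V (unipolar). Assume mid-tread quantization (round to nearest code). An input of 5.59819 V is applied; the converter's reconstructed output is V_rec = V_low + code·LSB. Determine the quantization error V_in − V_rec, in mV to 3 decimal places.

LSB = 6.3/2^12 = 1.538 mV.
(V_in − V_low)/LSB = (5.59819 − 0)/0.00153809 = 3639.7121 → code 3640 (round).
V_rec = 0 + 3640·0.00153809 = 5.5986328 V.
Difference: -0.000442813 V → -0.443 mV.

-0.443 mV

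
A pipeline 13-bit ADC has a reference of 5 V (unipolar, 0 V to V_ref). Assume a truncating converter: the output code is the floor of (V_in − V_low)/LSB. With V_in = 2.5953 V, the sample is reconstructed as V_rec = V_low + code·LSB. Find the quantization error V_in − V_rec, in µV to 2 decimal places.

Step size: 5 V ÷ 2^13 = 0.610 mV.
(2.5953 − 0)/0.000610352 = 4252.1395; ⌊·⌋ gives code 4252.
Reconstructed: 2.5952148 V.
V_in − V_rec = 8.51562e-05 V = 85.16 µV.

85.16 µV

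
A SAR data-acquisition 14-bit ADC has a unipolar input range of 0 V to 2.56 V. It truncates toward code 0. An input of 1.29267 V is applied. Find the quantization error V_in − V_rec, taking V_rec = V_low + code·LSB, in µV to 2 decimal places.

13.75 µV

One LSB is 2.56 V / 16384 = 156.25 µV.
(V_in − V_low)/LSB = (1.29267 − 0)/0.00015625 = 8273.0880 → code 8273 (floor).
Reconstructed: 1.2926563 V.
V_in − V_rec = 1.375e-05 V = 13.75 µV.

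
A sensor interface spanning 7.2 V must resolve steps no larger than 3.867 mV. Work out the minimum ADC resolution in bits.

Number of steps required ≥ 7.2 V / 3.867 mV = 1861.91.
Need 2^N ≥ 1861.91; 2^10 = 1024, 2^11 = 2048.
Minimum N = 11.

11 bits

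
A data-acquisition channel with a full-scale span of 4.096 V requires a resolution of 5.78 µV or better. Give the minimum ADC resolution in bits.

Number of steps required ≥ 4.096 V / 5.78 µV = 708650.52.
Need 2^N ≥ 708650.52; 2^19 = 524288, 2^20 = 1048576.
Minimum N = 20.

20 bits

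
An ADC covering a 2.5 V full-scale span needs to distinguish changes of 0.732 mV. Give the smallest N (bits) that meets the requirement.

Number of steps required ≥ 2.5 V / 0.732 mV = 3415.30.
Need 2^N ≥ 3415.30; 2^11 = 2048, 2^12 = 4096.
Minimum N = 12.

12 bits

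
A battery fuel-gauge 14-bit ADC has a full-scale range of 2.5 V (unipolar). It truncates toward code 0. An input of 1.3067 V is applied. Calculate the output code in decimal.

LSB = 2.5 V / 16384 = 152.59 µV.
Input sits at 8563.589 steps above V_low.
Floor → code 8563.

code 8563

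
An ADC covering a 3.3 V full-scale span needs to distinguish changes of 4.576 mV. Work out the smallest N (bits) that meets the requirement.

Number of steps required ≥ 3.3 V / 4.576 mV = 721.15.
Need 2^N ≥ 721.15; 2^9 = 512, 2^10 = 1024.
Minimum N = 10.

10 bits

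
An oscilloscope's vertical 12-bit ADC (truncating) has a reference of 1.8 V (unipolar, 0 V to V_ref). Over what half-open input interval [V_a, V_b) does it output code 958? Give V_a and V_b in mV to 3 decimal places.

[420.996 mV, 421.436 mV)

LSB = 1.8/2^12 = 439.45 µV.
V_a = V_low + 958·LSB = 0.420996 V; V_b = V_low + 959·LSB = 0.421436 V.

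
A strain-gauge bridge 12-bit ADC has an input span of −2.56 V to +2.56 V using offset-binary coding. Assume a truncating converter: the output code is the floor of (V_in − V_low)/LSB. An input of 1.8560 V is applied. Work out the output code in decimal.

With 4096 levels over 5.12 V, one step is 1.250 mV.
(V_in − V_low)/LSB = (1.8560 − (−2.56)) / 0.00125 = 3532.800.
⌊·⌋(3532.800) = 3532.

code 3532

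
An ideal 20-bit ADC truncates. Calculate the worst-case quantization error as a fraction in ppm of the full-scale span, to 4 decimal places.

0.9537 ppm

Truncating → worst-case error = 1 LSB = V_FS/2^20, so 1e+06/1048576 = 0.953674 ppm of full scale.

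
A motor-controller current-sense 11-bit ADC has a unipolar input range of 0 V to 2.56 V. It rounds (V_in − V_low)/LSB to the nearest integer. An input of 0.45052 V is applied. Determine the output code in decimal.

Full-scale span = 2.56 V; LSB = 2.56/2^11 = 1.250 mV.
(V_in − V_low)/LSB = (0.45052 − 0) / 0.00125 = 360.416.
round(360.416) = 360.

code 360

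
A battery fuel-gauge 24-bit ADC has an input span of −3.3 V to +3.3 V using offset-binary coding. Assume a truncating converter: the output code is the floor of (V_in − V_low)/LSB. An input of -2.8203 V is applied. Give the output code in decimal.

Full-scale span = 6.6 V; LSB = 6.6/2^24 = 0.39 µV.
Input sits at 1219398.563 steps above V_low.
So the output code is 1219398.

code 1219398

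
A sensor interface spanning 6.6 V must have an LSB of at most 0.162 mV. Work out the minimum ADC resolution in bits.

Number of steps required ≥ 6.6 V / 0.162 mV = 40740.74.
Need 2^N ≥ 40740.74; 2^15 = 32768, 2^16 = 65536.
Minimum N = 16.

16 bits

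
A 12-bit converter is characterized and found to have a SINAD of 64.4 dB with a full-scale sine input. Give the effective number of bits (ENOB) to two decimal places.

10.41 bits

ENOB = (SINAD − 1.76) / 6.02 = (64.4 − 1.76)/6.02 = 10.405.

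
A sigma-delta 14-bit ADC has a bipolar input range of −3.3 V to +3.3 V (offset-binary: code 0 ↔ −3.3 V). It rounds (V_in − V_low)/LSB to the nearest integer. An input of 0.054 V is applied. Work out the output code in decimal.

code 8326

LSB = 6.6 V / 16384 = 402.83 µV.
(0.054 − (−3.3)) / 0.000402832 = 8326.051 LSBs.
round(8326.051) = 8326.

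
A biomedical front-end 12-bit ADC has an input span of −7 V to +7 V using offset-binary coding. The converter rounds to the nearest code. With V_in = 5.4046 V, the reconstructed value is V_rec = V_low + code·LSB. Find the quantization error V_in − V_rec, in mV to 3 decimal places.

LSB = 14/2^12 = 3.418 mV.
(5.4046 − (−7))/0.00341797 = 3629.2315; round gives code 3629.
Code 3629 maps back to (−7) + 3629×0.00341797 V = 5.4038086 V.
Error = 5.4046 − 5.4038086 = 0.000791406 V = 0.791 mV.

0.791 mV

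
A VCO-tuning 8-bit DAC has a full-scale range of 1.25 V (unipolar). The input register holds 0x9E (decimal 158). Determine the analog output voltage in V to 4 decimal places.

LSB = 1.25 V / 2^8 = 4.883 mV.
Code 0x9E = 158 decimal.
V_out = 0 + 158 × 0.00488281 V = 0.771484 V.

0.7715 V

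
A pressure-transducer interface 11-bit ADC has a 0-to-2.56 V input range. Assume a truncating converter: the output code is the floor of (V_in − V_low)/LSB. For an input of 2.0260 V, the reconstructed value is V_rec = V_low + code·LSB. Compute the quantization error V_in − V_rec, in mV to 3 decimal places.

LSB = 2.56/2^11 = 1.250 mV.
(2.0260 − 0)/0.00125 = 1620.8000; ⌊·⌋ gives code 1620.
V_rec = 0 + 1620·0.00125 = 2.025 V.
Difference: 0.001 V → 1.000 mV.

1.000 mV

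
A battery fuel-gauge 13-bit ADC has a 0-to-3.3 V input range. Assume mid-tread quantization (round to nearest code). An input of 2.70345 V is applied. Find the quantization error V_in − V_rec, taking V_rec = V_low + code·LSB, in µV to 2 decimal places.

LSB = 3.3/2^13 = 402.83 µV.
Scaled input = 6711.1098 LSBs, so code = 6711.
Code 6711 maps back to 0 + 6711×0.000402832 V = 2.7034058 V.
Difference: 4.42383e-05 V → 44.24 µV.

44.24 µV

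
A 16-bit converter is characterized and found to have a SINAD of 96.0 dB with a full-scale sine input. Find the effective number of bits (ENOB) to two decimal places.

15.65 bits

ENOB = (SINAD − 1.76) / 6.02 = (96.0 − 1.76)/6.02 = 15.654.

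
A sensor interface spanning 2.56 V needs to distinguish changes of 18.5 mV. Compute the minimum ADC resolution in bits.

8 bits

Number of steps required ≥ 2.56 V / 18.5 mV = 138.38.
Need 2^N ≥ 138.38; 2^7 = 128, 2^8 = 256.
Minimum N = 8.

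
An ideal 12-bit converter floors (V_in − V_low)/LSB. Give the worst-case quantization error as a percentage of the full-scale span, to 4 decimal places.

0.0244 %

Truncating → worst-case error = 1 LSB = V_FS/2^12, so 100/4096 = 0.0244141 % of full scale.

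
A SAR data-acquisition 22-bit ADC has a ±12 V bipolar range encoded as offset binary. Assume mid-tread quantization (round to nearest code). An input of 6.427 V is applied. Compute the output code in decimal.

code 3220352

With 4194304 levels over 24 V, one step is 5.72 µV.
Input sits at 3220351.659 steps above V_low.
Round → code 3220352.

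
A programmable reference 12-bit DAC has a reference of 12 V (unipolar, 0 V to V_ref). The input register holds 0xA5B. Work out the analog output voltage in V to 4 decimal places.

7.7666 V

LSB = 12 V / 2^12 = 2.930 mV.
Code 0xA5B = 2651 decimal.
V_out = 0 + 2651 × 0.00292969 V = 7.7666 V.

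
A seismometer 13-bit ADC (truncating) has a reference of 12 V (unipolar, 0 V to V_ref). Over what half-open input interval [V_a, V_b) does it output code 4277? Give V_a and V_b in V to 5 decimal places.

LSB = 12/2^13 = 1.465 mV.
V_a = V_low + 4277·LSB = 6.26514 V; V_b = V_low + 4278·LSB = 6.2666 V.

[6.26514 V, 6.26660 V)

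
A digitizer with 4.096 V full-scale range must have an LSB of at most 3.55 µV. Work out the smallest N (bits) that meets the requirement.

Number of steps required ≥ 4.096 V / 3.55 µV = 1153802.82.
Need 2^N ≥ 1153802.82; 2^20 = 1048576, 2^21 = 2097152.
Minimum N = 21.

21 bits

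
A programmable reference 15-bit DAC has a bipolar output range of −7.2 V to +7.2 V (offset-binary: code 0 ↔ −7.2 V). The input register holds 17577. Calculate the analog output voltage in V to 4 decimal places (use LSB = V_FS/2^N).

LSB = 14.4 V / 2^15 = 439.45 µV.
V_out = (−7.2) + 17577 × 0.000439453 V = 0.524268 V.

0.5243 V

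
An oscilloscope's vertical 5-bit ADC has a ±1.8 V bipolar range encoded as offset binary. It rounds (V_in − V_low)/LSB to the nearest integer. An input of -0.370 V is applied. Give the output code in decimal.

code 13

LSB = 3.6 V / 32 = 112.500 mV.
(V_in − V_low)/LSB = (-0.370 − (−1.8)) / 0.1125 = 12.711.
Round → code 13.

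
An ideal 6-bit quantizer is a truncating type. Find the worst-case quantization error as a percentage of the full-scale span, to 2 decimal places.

Truncating → worst-case error = 1 LSB = V_FS/2^6, so 100/64 = 1.5625 % of full scale.

1.56 %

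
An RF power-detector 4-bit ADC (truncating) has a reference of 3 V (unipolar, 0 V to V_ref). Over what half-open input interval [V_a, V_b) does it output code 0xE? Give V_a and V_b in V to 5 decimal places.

[2.62500 V, 2.81250 V)

LSB = 3/2^4 = 187.500 mV.
Code 0xE = 14 decimal.
V_a = V_low + 14·LSB = 2.625 V; V_b = V_low + 15·LSB = 2.8125 V.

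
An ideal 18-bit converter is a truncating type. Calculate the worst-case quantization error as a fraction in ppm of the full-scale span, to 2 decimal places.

Truncating → worst-case error = 1 LSB = V_FS/2^18, so 1e+06/262144 = 3.8147 ppm of full scale.

3.81 ppm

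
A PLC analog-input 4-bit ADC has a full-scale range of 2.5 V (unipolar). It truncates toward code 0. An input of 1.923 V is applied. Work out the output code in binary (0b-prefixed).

Full-scale span = 2.5 V; LSB = 2.5/2^4 = 156.250 mV.
(V_in − V_low)/LSB = (1.923 − 0) / 0.15625 = 12.307.
So the output code is 12.
In binary (0b-prefixed): 0b1100.

code 0b1100 (decimal 12)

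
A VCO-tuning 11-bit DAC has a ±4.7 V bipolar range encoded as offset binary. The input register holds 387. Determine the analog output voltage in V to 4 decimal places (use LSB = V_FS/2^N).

LSB = 9.4 V / 2^11 = 4.590 mV.
V_out = (−4.7) + 387 × 0.00458984 V = -2.92373 V.

-2.9237 V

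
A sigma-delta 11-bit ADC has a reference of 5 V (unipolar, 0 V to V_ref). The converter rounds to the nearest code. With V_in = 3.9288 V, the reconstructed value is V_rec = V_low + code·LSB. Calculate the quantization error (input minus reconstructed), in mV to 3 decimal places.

One LSB is 5 V / 2048 = 2.441 mV.
Scaled input = 1609.2365 LSBs, so code = 1609.
V_rec = 0 + 1609·0.00244141 = 3.9282227 V.
V_in − V_rec = 0.000577344 V = 0.577 mV.

0.577 mV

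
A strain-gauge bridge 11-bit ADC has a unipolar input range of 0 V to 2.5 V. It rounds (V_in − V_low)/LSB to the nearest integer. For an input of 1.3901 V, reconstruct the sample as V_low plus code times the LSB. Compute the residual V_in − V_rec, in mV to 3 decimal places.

One LSB is 2.5 V / 2048 = 1.221 mV.
(1.3901 − 0)/0.0012207 = 1138.7699; round gives code 1139.
Reconstructed: 1.3903809 V.
V_in − V_rec = -0.000280859 V = -0.281 mV.

-0.281 mV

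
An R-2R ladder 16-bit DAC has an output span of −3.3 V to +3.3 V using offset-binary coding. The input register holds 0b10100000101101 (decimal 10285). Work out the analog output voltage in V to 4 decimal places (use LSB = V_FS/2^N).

LSB = 6.6 V / 2^16 = 100.71 µV.
Code 0b10100000101101 = 10285 decimal.
V_out = (−3.3) + 10285 × 0.000100708 V = -2.26422 V.

-2.2642 V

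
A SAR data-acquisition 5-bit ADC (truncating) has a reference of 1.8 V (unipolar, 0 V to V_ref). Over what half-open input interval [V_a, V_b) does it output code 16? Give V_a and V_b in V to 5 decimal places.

LSB = 1.8/2^5 = 56.250 mV.
V_a = V_low + 16·LSB = 0.9 V; V_b = V_low + 17·LSB = 0.95625 V.

[0.90000 V, 0.95625 V)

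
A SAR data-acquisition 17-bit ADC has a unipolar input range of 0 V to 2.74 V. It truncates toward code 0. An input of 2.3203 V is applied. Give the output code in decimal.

code 110995

With 131072 levels over 2.74 V, one step is 20.90 µV.
(V_in − V_low)/LSB = (2.3203 − 0) / 2.09045e-05 = 110995.022.
⌊·⌋(110995.022) = 110995.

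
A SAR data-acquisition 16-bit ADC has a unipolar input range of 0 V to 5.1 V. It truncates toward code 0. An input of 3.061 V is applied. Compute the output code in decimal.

LSB = 5.1 V / 65536 = 77.82 µV.
(V_in − V_low)/LSB = (3.061 − 0) / 7.78198e-05 = 39334.450.
⌊·⌋(39334.450) = 39334.

code 39334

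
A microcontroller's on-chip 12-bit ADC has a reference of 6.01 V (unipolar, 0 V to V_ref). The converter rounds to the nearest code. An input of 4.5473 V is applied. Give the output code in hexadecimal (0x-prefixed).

LSB = 6.01 V / 4096 = 1.467 mV.
(4.5473 − 0) / 0.00146729 = 3099.125 LSBs.
So the output code is 3099.
In hexadecimal (0x-prefixed): 0xC1B.

code 0xC1B (decimal 3099)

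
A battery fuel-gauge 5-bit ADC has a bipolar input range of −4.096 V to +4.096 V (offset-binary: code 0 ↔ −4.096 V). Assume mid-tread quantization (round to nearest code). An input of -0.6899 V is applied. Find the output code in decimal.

Full-scale span = 8.192 V; LSB = 8.192/2^5 = 256.000 mV.
(V_in − V_low)/LSB = (-0.6899 − (−4.096)) / 0.256 = 13.305.
Round → code 13.

code 13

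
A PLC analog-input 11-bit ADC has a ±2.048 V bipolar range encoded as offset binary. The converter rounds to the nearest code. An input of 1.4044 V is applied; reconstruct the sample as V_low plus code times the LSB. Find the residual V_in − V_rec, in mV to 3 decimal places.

0.400 mV

LSB = 4.096/2^11 = 2.000 mV.
(V_in − V_low)/LSB = (1.4044 − (−2.048))/0.002 = 1726.2000 → code 1726 (round).
Code 1726 maps back to (−2.048) + 1726×0.002 V = 1.404 V.
Error = 1.4044 − 1.404 = 0.0004 V = 0.400 mV.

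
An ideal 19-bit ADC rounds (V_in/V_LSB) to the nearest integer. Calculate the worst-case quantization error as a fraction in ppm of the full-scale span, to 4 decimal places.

Rounding → worst-case error = ½ LSB = V_FS/2^20, so 1e+06/1048576 = 0.953674 ppm of full scale.

0.9537 ppm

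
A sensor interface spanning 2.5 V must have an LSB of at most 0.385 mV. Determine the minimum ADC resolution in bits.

13 bits

Number of steps required ≥ 2.5 V / 0.385 mV = 6493.51.
Need 2^N ≥ 6493.51; 2^12 = 4096, 2^13 = 8192.
Minimum N = 13.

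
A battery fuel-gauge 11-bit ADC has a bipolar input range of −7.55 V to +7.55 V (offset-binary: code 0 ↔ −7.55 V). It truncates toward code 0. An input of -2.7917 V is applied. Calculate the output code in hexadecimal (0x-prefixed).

With 2048 levels over 15.1 V, one step is 7.373 mV.
(V_in − V_low)/LSB = (-2.7917 − (−7.55)) / 0.00737305 = 645.364.
So the output code is 645.
In hexadecimal (0x-prefixed): 0x285.

code 0x285 (decimal 645)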